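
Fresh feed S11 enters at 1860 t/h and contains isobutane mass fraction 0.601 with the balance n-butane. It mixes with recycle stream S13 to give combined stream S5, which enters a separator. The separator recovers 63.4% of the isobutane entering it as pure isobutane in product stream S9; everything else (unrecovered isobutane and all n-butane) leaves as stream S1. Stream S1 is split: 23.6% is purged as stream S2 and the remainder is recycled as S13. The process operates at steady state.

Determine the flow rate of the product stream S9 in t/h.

983.8 t/h

isobutane in S5: m_A = 1860×0.601 + (1−0.236)·(1−0.634)·m_A, so m_A = 1117.9/0.7204 = 1551.8 t/h.
Product S9 = 0.634×1551.8 = 983.82 t/h.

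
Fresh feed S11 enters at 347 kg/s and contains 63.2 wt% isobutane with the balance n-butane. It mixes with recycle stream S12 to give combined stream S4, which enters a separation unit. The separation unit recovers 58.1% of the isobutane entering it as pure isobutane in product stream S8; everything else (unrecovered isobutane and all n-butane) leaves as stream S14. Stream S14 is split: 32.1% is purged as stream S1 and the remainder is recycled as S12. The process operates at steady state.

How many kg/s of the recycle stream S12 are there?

357.3 kg/s

n-butane enters only via S11 and leaves only via the purge: 347×0.368 = 0.321×(n-butane in S14), and the separation unit passes all n-butane, so n-butane in S4 = n-butane in S14 = 397.81 kg/s.
isobutane in S4: m_A = 347×0.632 + (1−0.321)·(1−0.581)·m_A, so m_A = 219.3/0.7155 = 306.5 kg/s.
S14 = (1−0.581)×306.5 + 397.81 = 526.23 kg/s.
Recycle S12 = (1−0.321)×526.23 = 357.31 kg/s.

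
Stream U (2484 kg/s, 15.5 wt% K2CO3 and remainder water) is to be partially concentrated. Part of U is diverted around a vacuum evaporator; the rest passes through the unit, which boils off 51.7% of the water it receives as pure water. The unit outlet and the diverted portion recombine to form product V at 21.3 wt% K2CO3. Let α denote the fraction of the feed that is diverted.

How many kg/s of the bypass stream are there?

935.7 kg/s

All 2484×0.155 = 385.02 kg/s of K2CO3 reaches V, so V = 385.02/0.213 = 1807.6 kg/s and vapour = 676.39 kg/s.
The evaporator receives (1−α)·2484 of feed at 0.845 water and removes 0.517 of that water:
0.517×0.845×(1−α)×2484 = 676.39
(1−α) = 676.39/1085.2 = 0.6233;  α = 0.3767.
Bypass flow = 0.3767×2484 = 935.71 kg/s.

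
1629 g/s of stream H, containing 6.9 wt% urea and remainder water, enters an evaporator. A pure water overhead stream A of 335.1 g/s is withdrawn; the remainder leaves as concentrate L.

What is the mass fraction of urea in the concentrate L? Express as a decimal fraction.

urea is not removed: 1629×0.069 = 112.4 g/s of urea enters L.
Concentrate = 1629 − 335.1 = 1293.9 g/s.
Mass fraction = 112.4/1293.9 = 0.0869.

0.0869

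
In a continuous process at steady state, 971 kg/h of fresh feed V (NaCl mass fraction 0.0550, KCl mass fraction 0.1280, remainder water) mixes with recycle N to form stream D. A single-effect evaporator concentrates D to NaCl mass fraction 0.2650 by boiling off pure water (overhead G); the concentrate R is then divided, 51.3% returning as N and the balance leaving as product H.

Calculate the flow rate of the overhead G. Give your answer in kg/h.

769.5 kg/h

Overall NaCl balance (none leaves overhead): NaCl in fresh feed = NaCl in product, i.e. 971×0.055 = (1−0.513)·R·0.265.
R = 53.405/(0.265×0.487) = 413.82 kg/h.
Recycle N = 0.513×413.82 = 212.29 kg/h.
Combined feed D = 971 + 212.29 = 1183.3 kg/h.
Overhead G = D − R = 1183.3 − 413.82 = 769.47 kg/h.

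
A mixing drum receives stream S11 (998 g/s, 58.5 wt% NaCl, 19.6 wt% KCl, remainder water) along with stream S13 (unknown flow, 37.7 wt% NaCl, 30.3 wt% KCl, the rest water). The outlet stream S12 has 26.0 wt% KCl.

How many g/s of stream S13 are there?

1485 g/s

Let S13 be the unknown flow. Total out = 998 + S13.
KCl balance: 195.61 + 0.303·S13 = 0.260·(998 + S13)
(0.303 − 0.260)·S13 = 0.260×998 − 195.61 = 63.872
S13 = 63.872 / 0.043 = 1485.4 g/s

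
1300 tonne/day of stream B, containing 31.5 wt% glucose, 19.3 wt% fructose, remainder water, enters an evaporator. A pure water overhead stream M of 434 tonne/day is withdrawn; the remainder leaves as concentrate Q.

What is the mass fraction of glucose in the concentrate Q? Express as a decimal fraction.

0.4729

glucose is not removed: 1300×0.315 = 409.5 tonne/day of glucose enters Q.
Concentrate = 1300 − 434 = 866 tonne/day.
Mass fraction = 409.5/866 = 0.4729.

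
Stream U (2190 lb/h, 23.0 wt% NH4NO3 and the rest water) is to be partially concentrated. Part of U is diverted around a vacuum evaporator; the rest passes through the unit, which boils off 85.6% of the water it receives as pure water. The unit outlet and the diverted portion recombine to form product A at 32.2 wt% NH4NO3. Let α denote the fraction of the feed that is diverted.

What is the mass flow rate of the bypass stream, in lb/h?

1241 lb/h

All 2190×0.230 = 503.7 lb/h of NH4NO3 reaches A, so A = 503.7/0.322 = 1564.3 lb/h and vapour = 625.71 lb/h.
The evaporator receives (1−α)·2190 of feed at 0.770 water and removes 0.856 of that water:
0.856×0.770×(1−α)×2190 = 625.71
(1−α) = 625.71/1443.5 = 0.4335;  α = 0.5665.
Bypass flow = 0.5665×2190 = 1240.7 lb/h.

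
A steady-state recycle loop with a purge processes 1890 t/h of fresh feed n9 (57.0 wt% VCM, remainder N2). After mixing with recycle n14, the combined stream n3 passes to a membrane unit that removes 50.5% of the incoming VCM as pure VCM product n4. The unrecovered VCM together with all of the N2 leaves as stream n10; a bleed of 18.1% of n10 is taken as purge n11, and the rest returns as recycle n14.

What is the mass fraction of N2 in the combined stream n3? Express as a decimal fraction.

0.712

N2 enters only via n9 and leaves only via the purge: 1890×0.430 = 0.181×(N2 in n10), and the membrane unit passes all N2, so N2 in n3 = N2 in n10 = 4490.1 t/h.
VCM in n3: m_A = 1890×0.570 + (1−0.181)·(1−0.505)·m_A, so m_A = 1077.3/0.5946 = 1811.8 t/h.
n3 = 1811.8 + 4490.1 = 6301.9 t/h.
N2 fraction in n3 = 4490.1/6301.9 = 0.712.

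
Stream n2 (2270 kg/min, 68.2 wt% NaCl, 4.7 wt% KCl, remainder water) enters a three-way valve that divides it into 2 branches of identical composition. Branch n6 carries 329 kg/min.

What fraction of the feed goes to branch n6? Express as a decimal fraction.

Fraction to n6 = 329/2270 = 0.1449.

0.145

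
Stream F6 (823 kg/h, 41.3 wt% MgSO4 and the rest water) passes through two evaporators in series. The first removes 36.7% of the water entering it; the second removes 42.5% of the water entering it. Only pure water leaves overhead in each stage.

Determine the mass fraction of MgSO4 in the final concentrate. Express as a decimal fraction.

water in feed = 823×0.587 = 483.1 kg/h.
After stage 1: water left = (1−0.367)×483.1 = 305.8; stream total = 645.7 kg/h.
After stage 2: water left = (1−0.425)×305.8 = 175.84; final concentrate = 515.74 kg/h.
MgSO4 fraction = 339.9/515.74 = 0.659.

0.659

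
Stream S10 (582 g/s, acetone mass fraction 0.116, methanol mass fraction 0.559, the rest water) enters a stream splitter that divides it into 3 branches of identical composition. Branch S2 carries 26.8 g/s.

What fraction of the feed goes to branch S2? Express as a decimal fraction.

Fraction to S2 = 26.8/582 = 0.0460.

0.046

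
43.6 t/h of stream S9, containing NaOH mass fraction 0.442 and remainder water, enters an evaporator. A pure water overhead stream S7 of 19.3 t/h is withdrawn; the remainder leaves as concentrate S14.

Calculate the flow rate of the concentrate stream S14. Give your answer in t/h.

Concentrate = 43.6 − 19.3 = 24.3 t/h.

24.3 t/h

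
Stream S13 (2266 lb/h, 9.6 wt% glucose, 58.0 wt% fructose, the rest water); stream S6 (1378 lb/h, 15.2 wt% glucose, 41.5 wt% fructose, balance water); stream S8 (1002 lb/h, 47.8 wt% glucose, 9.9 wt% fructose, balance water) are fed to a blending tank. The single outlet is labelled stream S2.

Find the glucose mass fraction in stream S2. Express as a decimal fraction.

Total flow out = 2266 + 1378 + 1002 = 4646 lb/h.
glucose in = 2266×0.096 + 1378×0.152 + 1002×0.478 = 905.95 lb/h.
glucose mass fraction in S2 = 905.95/4646 = 0.195.

0.195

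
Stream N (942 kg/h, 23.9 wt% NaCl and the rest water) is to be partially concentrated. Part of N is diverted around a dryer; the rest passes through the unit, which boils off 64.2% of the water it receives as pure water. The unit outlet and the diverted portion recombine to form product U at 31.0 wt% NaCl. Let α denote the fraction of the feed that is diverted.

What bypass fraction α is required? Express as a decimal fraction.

0.531

All 942×0.239 = 225.14 kg/h of NaCl reaches U, so U = 225.14/0.310 = 726.25 kg/h and vapour = 215.75 kg/h.
The evaporator receives (1−α)·942 of feed at 0.761 water and removes 0.642 of that water:
0.642×0.761×(1−α)×942 = 215.75
(1−α) = 215.75/460.23 = 0.4688;  α = 0.5312.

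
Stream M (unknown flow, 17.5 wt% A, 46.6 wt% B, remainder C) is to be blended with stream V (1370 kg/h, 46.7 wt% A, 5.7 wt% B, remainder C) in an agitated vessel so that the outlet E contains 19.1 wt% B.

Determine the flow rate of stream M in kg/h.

667.6 kg/h

Let M be the unknown flow. Total out = 1370 + M.
B balance: 78.09 + 0.466·M = 0.191·(1370 + M)
(0.466 − 0.191)·M = 0.191×1370 − 78.09 = 183.58
M = 183.58 / 0.275 = 667.56 kg/h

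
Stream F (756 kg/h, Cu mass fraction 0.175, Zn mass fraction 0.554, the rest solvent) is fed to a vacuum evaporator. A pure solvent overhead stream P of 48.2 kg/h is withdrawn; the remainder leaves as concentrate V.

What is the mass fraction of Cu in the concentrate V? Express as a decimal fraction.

0.187

Cu is not removed: 756×0.175 = 132.3 kg/h of Cu enters V.
Concentrate = 756 − 48.2 = 707.8 kg/h.
Mass fraction = 132.3/707.8 = 0.187.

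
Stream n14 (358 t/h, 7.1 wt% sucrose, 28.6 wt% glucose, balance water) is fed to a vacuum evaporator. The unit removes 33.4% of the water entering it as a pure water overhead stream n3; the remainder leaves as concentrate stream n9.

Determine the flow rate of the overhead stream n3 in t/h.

76.88 t/h

water entering = 358×0.643 = 230.19 t/h; overhead removed = 0.334×230.19 = 76.885 t/h.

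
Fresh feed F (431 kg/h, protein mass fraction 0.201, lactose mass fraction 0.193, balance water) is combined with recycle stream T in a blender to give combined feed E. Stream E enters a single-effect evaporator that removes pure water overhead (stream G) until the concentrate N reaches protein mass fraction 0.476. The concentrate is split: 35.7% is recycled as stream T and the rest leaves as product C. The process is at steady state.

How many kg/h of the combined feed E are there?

Overall protein balance (none leaves overhead): protein in fresh feed = protein in product, i.e. 431×0.201 = (1−0.357)·N·0.476.
N = 86.631/(0.476×0.643) = 283.04 kg/h.
Recycle T = 0.357×283.04 = 101.05 kg/h.
Combined feed E = 431 + 101.05 = 532.05 kg/h.

532 kg/h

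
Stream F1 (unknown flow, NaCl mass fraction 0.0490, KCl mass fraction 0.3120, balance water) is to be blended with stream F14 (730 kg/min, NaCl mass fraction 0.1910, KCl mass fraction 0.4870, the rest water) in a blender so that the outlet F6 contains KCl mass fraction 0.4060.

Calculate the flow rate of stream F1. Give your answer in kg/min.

Let F1 be the unknown flow. Total out = 730 + F1.
KCl balance: 355.51 + 0.312·F1 = 0.406·(730 + F1)
(0.312 − 0.406)·F1 = 0.406×730 − 355.51 = -59.13
F1 = -59.13 / -0.094 = 629.04 kg/min

629 kg/min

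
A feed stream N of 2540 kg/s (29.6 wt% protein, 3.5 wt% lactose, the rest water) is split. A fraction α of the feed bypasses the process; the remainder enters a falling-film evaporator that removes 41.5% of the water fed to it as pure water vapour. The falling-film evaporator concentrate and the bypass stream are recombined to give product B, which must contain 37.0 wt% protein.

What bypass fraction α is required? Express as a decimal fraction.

0.280

All 2540×0.296 = 751.84 kg/s of protein reaches B, so B = 751.84/0.370 = 2032 kg/s and vapour = 508 kg/s.
The evaporator receives (1−α)·2540 of feed at 0.669 water and removes 0.415 of that water:
0.415×0.669×(1−α)×2540 = 508
(1−α) = 508/705.19 = 0.7204;  α = 0.2796.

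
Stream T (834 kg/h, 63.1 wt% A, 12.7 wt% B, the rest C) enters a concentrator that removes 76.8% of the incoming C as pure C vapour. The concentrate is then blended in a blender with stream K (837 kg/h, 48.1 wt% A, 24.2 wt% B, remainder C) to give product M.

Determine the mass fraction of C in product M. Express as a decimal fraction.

Vapour removed = 0.768×0.242×834 = 155 kg/h; concentrate = 679 kg/h.
C reaching the mixer = 46.824 (from concentrate) + 837×0.277 = 278.67 kg/h.
Product flow = 679 + 837 = 1516 kg/h; C fraction = 0.1838.

0.1838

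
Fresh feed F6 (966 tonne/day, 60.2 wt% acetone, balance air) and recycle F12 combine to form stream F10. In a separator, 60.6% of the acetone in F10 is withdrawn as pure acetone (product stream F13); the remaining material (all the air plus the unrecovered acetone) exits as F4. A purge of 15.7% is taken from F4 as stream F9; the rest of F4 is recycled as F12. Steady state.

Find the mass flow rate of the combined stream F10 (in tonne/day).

3320 tonne/day

air enters only via F6 and leaves only via the purge: 966×0.398 = 0.157×(air in F4), and the separator passes all air, so air in F10 = air in F4 = 2448.8 tonne/day.
acetone in F10: m_A = 966×0.602 + (1−0.157)·(1−0.606)·m_A, so m_A = 581.53/0.6679 = 870.74 tonne/day.
F10 = 870.74 + 2448.8 = 3319.6 tonne/day.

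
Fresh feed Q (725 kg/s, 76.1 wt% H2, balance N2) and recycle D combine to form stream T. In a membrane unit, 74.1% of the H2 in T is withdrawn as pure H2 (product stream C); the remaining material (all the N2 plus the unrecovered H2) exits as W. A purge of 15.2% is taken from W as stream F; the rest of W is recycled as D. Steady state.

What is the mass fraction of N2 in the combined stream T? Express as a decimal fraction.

N2 enters only via Q and leaves only via the purge: 725×0.239 = 0.152×(N2 in W), and the membrane unit passes all N2, so N2 in T = N2 in W = 1140 kg/s.
H2 in T: m_A = 725×0.761 + (1−0.152)·(1−0.741)·m_A, so m_A = 551.73/0.7804 = 707.01 kg/s.
T = 707.01 + 1140 = 1847 kg/s.
N2 fraction in T = 1140/1847 = 0.617.

0.617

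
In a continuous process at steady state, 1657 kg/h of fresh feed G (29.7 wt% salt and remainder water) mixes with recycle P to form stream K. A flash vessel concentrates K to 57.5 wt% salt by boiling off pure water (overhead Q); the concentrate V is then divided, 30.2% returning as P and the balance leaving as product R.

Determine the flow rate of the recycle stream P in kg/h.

Overall salt balance (none leaves overhead): salt in fresh feed = salt in product, i.e. 1657×0.297 = (1−0.302)·V·0.575.
V = 492.13/(0.575×0.698) = 1226.2 kg/h.
Recycle P = 0.302×1226.2 = 370.31 kg/h.

370.3 kg/h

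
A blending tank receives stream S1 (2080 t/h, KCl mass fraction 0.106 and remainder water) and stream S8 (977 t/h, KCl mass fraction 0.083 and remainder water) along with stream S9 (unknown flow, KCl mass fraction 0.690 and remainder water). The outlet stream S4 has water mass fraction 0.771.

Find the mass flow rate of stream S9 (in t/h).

Let S9 be the unknown flow. Total out = 3057 + S9.
water balance: 2755.4 + 0.310·S9 = 0.771·(3057 + S9)
(0.310 − 0.771)·S9 = 0.771×3057 − 2755.4 = -398.48
S9 = -398.48 / -0.461 = 864.39 t/h

864.4 t/h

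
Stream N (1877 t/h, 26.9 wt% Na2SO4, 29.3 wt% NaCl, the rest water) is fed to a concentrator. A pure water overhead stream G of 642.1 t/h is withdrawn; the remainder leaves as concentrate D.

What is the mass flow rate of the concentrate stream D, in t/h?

1235 t/h

Concentrate = 1877 − 642.1 = 1234.9 t/h.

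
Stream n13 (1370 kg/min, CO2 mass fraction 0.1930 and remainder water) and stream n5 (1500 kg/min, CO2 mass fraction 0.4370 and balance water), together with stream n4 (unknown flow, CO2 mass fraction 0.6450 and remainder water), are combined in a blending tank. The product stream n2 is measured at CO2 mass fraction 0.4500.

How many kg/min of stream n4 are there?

1906 kg/min

Let n4 be the unknown flow. Total out = 2870 + n4.
CO2 balance: 919.91 + 0.645·n4 = 0.450·(2870 + n4)
(0.645 − 0.450)·n4 = 0.450×2870 − 919.91 = 371.59
n4 = 371.59 / 0.195 = 1905.6 kg/min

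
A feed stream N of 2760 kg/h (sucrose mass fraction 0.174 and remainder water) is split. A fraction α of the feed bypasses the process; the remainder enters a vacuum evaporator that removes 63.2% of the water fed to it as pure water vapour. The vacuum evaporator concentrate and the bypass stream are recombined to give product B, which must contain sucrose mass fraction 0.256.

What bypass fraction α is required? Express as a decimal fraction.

0.386

All 2760×0.174 = 480.24 kg/h of sucrose reaches B, so B = 480.24/0.256 = 1875.9 kg/h and vapour = 884.06 kg/h.
The evaporator receives (1−α)·2760 of feed at 0.826 water and removes 0.632 of that water:
0.632×0.826×(1−α)×2760 = 884.06
(1−α) = 884.06/1440.8 = 0.6136;  α = 0.3864.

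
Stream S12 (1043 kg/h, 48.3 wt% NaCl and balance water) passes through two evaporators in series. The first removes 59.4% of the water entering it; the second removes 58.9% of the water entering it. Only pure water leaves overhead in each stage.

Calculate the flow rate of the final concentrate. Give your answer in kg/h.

593.7 kg/h

water in feed = 1043×0.517 = 539.23 kg/h.
After stage 1: water left = (1−0.594)×539.23 = 218.93; stream total = 722.7 kg/h.
After stage 2: water left = (1−0.589)×218.93 = 89.979; final concentrate = 593.75 kg/h.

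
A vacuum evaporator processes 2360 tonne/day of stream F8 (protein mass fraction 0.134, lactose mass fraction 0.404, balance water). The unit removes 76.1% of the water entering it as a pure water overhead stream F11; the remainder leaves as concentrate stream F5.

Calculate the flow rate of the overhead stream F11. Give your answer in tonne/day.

829.7 tonne/day

water entering = 2360×0.462 = 1090.3 tonne/day; overhead removed = 0.761×1090.3 = 829.73 tonne/day.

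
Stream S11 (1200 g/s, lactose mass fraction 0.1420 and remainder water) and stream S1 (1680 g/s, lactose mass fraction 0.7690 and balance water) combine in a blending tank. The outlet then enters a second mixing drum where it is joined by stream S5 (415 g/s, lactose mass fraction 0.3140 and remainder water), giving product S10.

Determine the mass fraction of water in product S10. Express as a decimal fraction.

Overall, product flow = 3295 g/s.
water in = 1200×0.858 + 1680×0.231 + 415×0.686 = 1702.4 g/s.
water fraction in S10 = 0.5167.

0.5167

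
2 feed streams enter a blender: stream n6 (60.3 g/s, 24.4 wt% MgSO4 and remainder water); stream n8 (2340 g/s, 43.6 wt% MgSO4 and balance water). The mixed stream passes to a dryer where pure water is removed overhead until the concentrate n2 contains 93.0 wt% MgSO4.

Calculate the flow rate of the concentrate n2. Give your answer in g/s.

1113 g/s

MgSO4 entering = 60.3×0.244 + 2340×0.436 = 1035 g/s.
All MgSO4 reports to n2, so n2 = 1035/0.930 = 1112.9 g/s.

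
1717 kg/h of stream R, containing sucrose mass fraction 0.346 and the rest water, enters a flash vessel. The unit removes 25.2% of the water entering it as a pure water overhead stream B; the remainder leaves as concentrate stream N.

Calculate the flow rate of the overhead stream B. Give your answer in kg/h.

water entering = 1717×0.654 = 1122.9 kg/h; overhead removed = 0.252×1122.9 = 282.98 kg/h.

283 kg/h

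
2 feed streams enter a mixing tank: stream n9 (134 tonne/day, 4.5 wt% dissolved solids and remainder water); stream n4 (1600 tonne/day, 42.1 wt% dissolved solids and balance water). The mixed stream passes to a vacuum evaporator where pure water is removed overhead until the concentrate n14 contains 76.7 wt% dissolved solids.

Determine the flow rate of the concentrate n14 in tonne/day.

886.1 tonne/day

dissolved solids entering = 134×0.045 + 1600×0.421 = 679.63 tonne/day.
All dissolved solids reports to n14, so n14 = 679.63/0.767 = 886.09 tonne/day.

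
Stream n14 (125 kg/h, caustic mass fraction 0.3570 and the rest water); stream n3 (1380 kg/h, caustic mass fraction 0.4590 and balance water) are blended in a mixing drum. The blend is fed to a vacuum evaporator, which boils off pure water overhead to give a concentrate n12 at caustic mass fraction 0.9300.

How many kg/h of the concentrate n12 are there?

729.1 kg/h

caustic entering = 125×0.357 + 1380×0.459 = 678.05 kg/h.
All caustic reports to n12, so n12 = 678.05/0.930 = 729.08 kg/h.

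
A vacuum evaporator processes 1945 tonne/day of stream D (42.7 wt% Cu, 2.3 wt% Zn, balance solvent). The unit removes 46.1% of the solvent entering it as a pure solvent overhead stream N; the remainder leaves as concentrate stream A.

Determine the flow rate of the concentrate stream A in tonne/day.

solvent entering = 1945×0.550 = 1069.8 tonne/day; overhead removed = 0.461×1069.8 = 493.15 tonne/day.
Concentrate = 1945 − 493.15 = 1451.8 tonne/day.

1452 tonne/day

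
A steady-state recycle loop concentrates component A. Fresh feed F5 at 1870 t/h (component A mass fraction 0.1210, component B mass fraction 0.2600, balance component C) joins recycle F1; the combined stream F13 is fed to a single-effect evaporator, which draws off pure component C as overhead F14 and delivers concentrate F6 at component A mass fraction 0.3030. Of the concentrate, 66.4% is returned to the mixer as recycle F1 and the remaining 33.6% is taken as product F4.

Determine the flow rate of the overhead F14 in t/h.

1123 t/h

Overall component A balance (none leaves overhead): component A in fresh feed = component A in product, i.e. 1870×0.121 = (1−0.664)·F6·0.303.
F6 = 226.27/(0.303×0.336) = 2222.5 t/h.
Recycle F1 = 0.664×2222.5 = 1475.8 t/h.
Combined feed F13 = 1870 + 1475.8 = 3345.8 t/h.
Overhead F14 = F13 − F6 = 3345.8 − 2222.5 = 1123.2 t/h.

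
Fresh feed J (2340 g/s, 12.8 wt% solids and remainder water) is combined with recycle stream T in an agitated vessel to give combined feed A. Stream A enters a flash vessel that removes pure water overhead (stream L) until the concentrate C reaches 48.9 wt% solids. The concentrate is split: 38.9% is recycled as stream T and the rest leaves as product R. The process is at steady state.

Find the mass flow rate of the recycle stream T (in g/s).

Overall solids balance (none leaves overhead): solids in fresh feed = solids in product, i.e. 2340×0.128 = (1−0.389)·C·0.489.
C = 299.52/(0.489×0.611) = 1002.5 g/s.
Recycle T = 0.389×1002.5 = 389.96 g/s.

390 g/s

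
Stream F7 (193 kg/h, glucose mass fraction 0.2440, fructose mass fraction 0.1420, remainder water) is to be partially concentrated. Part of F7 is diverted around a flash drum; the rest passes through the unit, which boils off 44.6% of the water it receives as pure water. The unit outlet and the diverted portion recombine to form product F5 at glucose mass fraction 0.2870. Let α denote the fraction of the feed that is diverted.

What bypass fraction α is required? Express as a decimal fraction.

All 193×0.244 = 47.092 kg/h of glucose reaches F5, so F5 = 47.092/0.287 = 164.08 kg/h and vapour = 28.916 kg/h.
The evaporator receives (1−α)·193 of feed at 0.614 water and removes 0.446 of that water:
0.446×0.614×(1−α)×193 = 28.916
(1−α) = 28.916/52.852 = 0.5471;  α = 0.4529.

0.453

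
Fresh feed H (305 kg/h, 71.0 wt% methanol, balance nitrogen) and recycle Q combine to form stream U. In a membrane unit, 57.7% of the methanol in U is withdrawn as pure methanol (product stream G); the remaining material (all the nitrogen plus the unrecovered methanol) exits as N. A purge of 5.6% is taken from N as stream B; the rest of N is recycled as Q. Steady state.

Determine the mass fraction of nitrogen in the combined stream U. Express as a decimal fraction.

0.814

nitrogen enters only via H and leaves only via the purge: 305×0.290 = 0.056×(nitrogen in N), and the membrane unit passes all nitrogen, so nitrogen in U = nitrogen in N = 1579.5 kg/h.
methanol in U: m_A = 305×0.710 + (1−0.056)·(1−0.577)·m_A, so m_A = 216.55/0.6007 = 360.5 kg/h.
U = 360.5 + 1579.5 = 1940 kg/h.
nitrogen fraction in U = 1579.5/1940 = 0.814.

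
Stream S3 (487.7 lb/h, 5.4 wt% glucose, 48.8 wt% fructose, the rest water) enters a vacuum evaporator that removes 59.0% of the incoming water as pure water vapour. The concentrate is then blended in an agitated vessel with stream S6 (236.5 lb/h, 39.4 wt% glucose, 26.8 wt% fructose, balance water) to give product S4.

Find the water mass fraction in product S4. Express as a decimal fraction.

Vapour removed = 0.590×0.458×487.7 = 131.79 lb/h; concentrate = 355.91 lb/h.
water reaching the mixer = 91.58 (from concentrate) + 236.5×0.338 = 171.52 lb/h.
Product flow = 355.91 + 236.5 = 592.41 lb/h; water fraction = 0.2895.

0.2895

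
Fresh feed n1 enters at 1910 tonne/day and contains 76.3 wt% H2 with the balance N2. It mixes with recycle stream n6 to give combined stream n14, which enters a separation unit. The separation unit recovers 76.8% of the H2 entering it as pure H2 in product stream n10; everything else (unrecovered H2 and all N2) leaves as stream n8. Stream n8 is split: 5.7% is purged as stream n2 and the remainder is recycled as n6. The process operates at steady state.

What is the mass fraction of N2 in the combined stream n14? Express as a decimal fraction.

N2 enters only via n1 and leaves only via the purge: 1910×0.237 = 0.057×(N2 in n8), and the separation unit passes all N2, so N2 in n14 = N2 in n8 = 7941.6 tonne/day.
H2 in n14: m_A = 1910×0.763 + (1−0.057)·(1−0.768)·m_A, so m_A = 1457.3/0.7812 = 1865.4 tonne/day.
n14 = 1865.4 + 7941.6 = 9807 tonne/day.
N2 fraction in n14 = 7941.6/9807 = 0.810.

0.810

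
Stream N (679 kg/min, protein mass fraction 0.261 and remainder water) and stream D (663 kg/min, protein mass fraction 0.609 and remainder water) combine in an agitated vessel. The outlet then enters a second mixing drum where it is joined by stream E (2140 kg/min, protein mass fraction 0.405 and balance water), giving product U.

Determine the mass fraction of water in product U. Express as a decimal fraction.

Overall, product flow = 3482 kg/min.
water in = 679×0.739 + 663×0.391 + 2140×0.595 = 2034.3 kg/min.
water fraction in U = 0.584.

0.584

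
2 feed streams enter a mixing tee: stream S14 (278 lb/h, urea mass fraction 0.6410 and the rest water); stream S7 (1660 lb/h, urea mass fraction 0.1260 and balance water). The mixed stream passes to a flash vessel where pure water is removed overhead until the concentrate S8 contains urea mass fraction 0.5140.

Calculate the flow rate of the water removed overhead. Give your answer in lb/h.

urea entering = 278×0.641 + 1660×0.126 = 387.36 lb/h.
All urea reports to S8, so S8 = 387.36/0.514 = 753.61 lb/h.
Total feed = 1938 lb/h; overhead = 1938 − 753.61 = 1184.4 lb/h.

1184 lb/h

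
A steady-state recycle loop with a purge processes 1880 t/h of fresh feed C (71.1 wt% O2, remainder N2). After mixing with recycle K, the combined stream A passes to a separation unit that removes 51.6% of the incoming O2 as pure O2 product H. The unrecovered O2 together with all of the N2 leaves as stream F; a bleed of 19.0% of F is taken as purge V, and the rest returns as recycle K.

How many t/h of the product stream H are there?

O2 in A: m_A = 1880×0.711 + (1−0.190)·(1−0.516)·m_A, so m_A = 1336.7/0.6080 = 2198.6 t/h.
Product H = 0.516×2198.6 = 1134.5 t/h.

1134 t/h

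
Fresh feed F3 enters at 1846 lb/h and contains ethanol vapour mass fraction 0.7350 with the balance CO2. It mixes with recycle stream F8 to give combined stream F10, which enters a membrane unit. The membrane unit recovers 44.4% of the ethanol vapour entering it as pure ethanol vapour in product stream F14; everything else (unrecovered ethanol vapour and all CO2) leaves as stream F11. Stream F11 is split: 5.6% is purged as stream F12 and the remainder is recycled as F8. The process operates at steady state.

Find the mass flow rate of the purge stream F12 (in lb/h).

578.1 lb/h

CO2 enters only via F3 and leaves only via the purge: 1846×0.265 = 0.056×(CO2 in F11), and the membrane unit passes all CO2, so CO2 in F10 = CO2 in F11 = 8735.5 lb/h.
ethanol vapour in F10: m_A = 1846×0.735 + (1−0.056)·(1−0.444)·m_A, so m_A = 1356.8/0.4751 = 2855.6 lb/h.
F11 = (1−0.444)×2855.6 + 8735.5 = 10323 lb/h.
Purge F12 = 0.056×10323 = 578.1 lb/h.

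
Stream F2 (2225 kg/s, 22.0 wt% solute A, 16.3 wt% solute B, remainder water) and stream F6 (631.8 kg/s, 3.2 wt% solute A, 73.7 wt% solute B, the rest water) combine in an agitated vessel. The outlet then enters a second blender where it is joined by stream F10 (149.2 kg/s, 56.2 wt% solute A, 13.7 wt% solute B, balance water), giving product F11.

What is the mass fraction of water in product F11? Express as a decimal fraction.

0.520

Overall, product flow = 3006 kg/s.
water in = 2225×0.617 + 631.8×0.231 + 149.2×0.301 = 1563.7 kg/s.
water fraction in F11 = 0.520.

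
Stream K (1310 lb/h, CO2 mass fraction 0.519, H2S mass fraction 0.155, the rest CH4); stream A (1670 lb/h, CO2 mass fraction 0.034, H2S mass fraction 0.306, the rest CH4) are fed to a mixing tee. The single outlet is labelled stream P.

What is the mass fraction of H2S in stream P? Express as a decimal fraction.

0.240

Total flow out = 1310 + 1670 = 2980 lb/h.
H2S in = 1310×0.155 + 1670×0.306 = 714.07 lb/h.
H2S mass fraction in P = 714.07/2980 = 0.240.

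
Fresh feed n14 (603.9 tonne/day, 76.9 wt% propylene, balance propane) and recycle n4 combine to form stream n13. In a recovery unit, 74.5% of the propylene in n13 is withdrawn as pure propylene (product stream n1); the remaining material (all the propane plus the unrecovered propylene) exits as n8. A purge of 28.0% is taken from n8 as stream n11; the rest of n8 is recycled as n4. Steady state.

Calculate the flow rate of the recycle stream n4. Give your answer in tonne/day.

463.2 tonne/day

propane enters only via n14 and leaves only via the purge: 603.9×0.231 = 0.280×(propane in n8), and the recovery unit passes all propane, so propane in n13 = propane in n8 = 498.22 tonne/day.
propylene in n13: m_A = 603.9×0.769 + (1−0.280)·(1−0.745)·m_A, so m_A = 464.4/0.8164 = 568.84 tonne/day.
n8 = (1−0.745)×568.84 + 498.22 = 643.27 tonne/day.
Recycle n4 = (1−0.280)×643.27 = 463.16 tonne/day.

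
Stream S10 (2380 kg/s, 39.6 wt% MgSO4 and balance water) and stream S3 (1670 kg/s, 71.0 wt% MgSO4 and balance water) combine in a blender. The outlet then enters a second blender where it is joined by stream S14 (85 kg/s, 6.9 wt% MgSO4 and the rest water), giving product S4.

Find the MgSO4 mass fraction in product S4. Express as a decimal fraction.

Overall, product flow = 4135 kg/s.
MgSO4 in = 2380×0.396 + 1670×0.710 + 85×0.069 = 2134 kg/s.
MgSO4 fraction in S4 = 0.516.

0.516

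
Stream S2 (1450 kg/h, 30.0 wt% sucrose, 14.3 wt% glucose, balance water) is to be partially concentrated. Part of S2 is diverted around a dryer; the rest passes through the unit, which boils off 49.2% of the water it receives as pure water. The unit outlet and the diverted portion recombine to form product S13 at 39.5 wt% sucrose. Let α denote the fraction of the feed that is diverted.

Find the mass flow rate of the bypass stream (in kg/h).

177.5 kg/h

All 1450×0.300 = 435 kg/h of sucrose reaches S13, so S13 = 435/0.395 = 1101.3 kg/h and vapour = 348.73 kg/h.
The evaporator receives (1−α)·1450 of feed at 0.557 water and removes 0.492 of that water:
0.492×0.557×(1−α)×1450 = 348.73
(1−α) = 348.73/397.36 = 0.8776;  α = 0.1224.
Bypass flow = 0.1224×1450 = 177.45 kg/h.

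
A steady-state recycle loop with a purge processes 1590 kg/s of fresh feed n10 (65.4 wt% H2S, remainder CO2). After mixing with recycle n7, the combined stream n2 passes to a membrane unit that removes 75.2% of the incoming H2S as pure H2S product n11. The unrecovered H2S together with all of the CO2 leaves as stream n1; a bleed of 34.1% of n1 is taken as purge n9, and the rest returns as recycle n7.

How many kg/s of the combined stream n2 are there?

CO2 enters only via n10 and leaves only via the purge: 1590×0.346 = 0.341×(CO2 in n1), and the membrane unit passes all CO2, so CO2 in n2 = CO2 in n1 = 1613.3 kg/s.
H2S in n2: m_A = 1590×0.654 + (1−0.341)·(1−0.752)·m_A, so m_A = 1039.9/0.8366 = 1243 kg/s.
n2 = 1243 + 1613.3 = 2856.3 kg/s.

2856 kg/s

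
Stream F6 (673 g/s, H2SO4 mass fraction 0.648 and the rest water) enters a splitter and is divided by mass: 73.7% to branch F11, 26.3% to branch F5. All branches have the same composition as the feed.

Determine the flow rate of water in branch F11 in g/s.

Branch F11 total = 0.737×673 = 496 g/s.
water in F11 = 0.352×496 = 174.59 g/s.

174.6 g/s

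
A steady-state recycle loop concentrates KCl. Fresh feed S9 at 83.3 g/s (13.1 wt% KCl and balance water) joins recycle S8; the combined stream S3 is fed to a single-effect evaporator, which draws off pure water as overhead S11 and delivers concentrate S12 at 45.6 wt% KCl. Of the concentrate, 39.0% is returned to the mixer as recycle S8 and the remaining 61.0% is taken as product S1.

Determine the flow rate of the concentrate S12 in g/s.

Overall KCl balance (none leaves overhead): KCl in fresh feed = KCl in product, i.e. 83.3×0.131 = (1−0.390)·S12·0.456.
S12 = 10.912/(0.456×0.610) = 39.23 g/s.

39.23 g/s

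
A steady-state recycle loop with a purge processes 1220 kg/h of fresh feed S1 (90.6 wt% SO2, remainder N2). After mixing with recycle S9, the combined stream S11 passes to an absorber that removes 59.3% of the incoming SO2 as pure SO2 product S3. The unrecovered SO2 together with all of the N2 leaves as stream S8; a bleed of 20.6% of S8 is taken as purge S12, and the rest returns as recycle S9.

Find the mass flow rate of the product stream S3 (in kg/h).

968.4 kg/h

SO2 in S11: m_A = 1220×0.906 + (1−0.206)·(1−0.593)·m_A, so m_A = 1105.3/0.6768 = 1633.1 kg/h.
Product S3 = 0.593×1633.1 = 968.4 kg/h.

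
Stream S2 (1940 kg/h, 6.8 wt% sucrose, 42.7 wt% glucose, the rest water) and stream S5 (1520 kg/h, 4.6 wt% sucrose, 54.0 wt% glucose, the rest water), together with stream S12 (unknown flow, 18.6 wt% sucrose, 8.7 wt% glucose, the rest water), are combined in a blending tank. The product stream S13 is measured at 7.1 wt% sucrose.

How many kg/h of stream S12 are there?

381 kg/h

Let S12 be the unknown flow. Total out = 3460 + S12.
sucrose balance: 201.84 + 0.186·S12 = 0.071·(3460 + S12)
(0.186 − 0.071)·S12 = 0.071×3460 − 201.84 = 43.82
S12 = 43.82 / 0.115 = 381.04 kg/h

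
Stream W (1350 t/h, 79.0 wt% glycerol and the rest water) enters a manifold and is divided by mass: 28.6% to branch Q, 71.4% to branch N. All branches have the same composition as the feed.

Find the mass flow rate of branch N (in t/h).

963.9 t/h

Branch N flow = 0.714×1350 = 963.9 t/h.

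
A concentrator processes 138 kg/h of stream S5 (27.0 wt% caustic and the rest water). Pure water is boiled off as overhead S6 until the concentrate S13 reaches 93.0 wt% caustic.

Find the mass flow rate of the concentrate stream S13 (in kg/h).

40.06 kg/h

caustic is conserved: 138×0.270 = 37.26 kg/h all reports to the concentrate.
Concentrate = 37.26/(target fraction) = 40.065 kg/h.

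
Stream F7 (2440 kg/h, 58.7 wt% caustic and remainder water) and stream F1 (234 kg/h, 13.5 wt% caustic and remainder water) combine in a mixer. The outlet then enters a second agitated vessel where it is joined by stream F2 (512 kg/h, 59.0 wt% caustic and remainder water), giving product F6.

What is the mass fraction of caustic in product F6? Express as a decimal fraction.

Overall, product flow = 3186 kg/h.
caustic in = 2440×0.587 + 234×0.135 + 512×0.590 = 1766 kg/h.
caustic fraction in F6 = 0.5543.

0.5543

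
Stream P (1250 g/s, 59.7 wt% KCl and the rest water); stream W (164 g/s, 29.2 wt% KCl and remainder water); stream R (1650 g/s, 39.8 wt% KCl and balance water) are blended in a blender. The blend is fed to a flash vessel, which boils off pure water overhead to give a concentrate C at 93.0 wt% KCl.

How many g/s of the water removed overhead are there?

1504 g/s

KCl entering = 1250×0.597 + 164×0.292 + 1650×0.398 = 1450.8 g/s.
All KCl reports to C, so C = 1450.8/0.930 = 1560 g/s.
Total feed = 3064 g/s; overhead = 3064 − 1560 = 1504 g/s.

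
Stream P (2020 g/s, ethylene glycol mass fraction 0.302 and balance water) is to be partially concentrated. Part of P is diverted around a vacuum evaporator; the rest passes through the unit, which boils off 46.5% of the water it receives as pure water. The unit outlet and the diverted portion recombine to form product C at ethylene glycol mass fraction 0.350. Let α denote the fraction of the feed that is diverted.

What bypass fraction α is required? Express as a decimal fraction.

0.577

All 2020×0.302 = 610.04 g/s of ethylene glycol reaches C, so C = 610.04/0.350 = 1743 g/s and vapour = 277.03 g/s.
The evaporator receives (1−α)·2020 of feed at 0.698 water and removes 0.465 of that water:
0.465×0.698×(1−α)×2020 = 277.03
(1−α) = 277.03/655.63 = 0.4225;  α = 0.5775.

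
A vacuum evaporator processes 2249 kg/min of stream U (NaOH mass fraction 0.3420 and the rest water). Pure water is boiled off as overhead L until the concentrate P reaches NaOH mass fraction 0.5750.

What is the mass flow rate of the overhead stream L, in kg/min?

NaOH is conserved: 2249×0.342 = 769.16 kg/min all reports to the concentrate.
Concentrate = 769.16/(target fraction) = 1337.7 kg/min.
Overhead = 2249 − 1337.7 = 911.33 kg/min.

911.3 kg/min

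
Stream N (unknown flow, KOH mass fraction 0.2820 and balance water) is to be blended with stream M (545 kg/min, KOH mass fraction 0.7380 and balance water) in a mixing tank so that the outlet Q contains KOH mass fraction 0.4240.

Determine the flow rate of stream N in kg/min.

Let N be the unknown flow. Total out = 545 + N.
KOH balance: 402.21 + 0.282·N = 0.424·(545 + N)
(0.282 − 0.424)·N = 0.424×545 − 402.21 = -171.13
N = -171.13 / -0.142 = 1205.1 kg/min

1205 kg/min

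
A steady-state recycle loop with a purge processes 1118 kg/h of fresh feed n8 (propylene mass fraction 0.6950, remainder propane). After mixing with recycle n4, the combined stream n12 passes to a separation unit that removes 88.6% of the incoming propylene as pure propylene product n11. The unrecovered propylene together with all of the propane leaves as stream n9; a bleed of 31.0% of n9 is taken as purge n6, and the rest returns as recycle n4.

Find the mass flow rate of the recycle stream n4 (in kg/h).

825.3 kg/h

propane enters only via n8 and leaves only via the purge: 1118×0.305 = 0.310×(propane in n9), and the separation unit passes all propane, so propane in n12 = propane in n9 = 1100 kg/h.
propylene in n12: m_A = 1118×0.695 + (1−0.310)·(1−0.886)·m_A, so m_A = 777.01/0.9213 = 843.35 kg/h.
n9 = (1−0.886)×843.35 + 1100 = 1196.1 kg/h.
Recycle n4 = (1−0.310)×1196.1 = 825.32 kg/h.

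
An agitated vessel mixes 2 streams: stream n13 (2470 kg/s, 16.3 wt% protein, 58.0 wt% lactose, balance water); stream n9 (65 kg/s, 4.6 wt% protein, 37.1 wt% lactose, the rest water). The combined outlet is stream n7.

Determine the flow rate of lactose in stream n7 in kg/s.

lactose out = lactose in = 2470×0.580 + 65×0.371 = 1456.7 kg/s.

1457 kg/s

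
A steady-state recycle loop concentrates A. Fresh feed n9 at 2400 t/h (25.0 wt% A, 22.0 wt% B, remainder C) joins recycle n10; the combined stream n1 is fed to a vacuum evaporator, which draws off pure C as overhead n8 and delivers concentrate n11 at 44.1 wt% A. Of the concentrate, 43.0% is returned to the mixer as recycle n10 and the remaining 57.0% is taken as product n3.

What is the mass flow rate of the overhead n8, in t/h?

1039 t/h

Overall A balance (none leaves overhead): A in fresh feed = A in product, i.e. 2400×0.250 = (1−0.430)·n11·0.441.
n11 = 600/(0.441×0.570) = 2386.9 t/h.
Recycle n10 = 0.430×2386.9 = 1026.4 t/h.
Combined feed n1 = 2400 + 1026.4 = 3426.4 t/h.
Overhead n8 = n1 − n11 = 3426.4 − 2386.9 = 1039.5 t/h.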